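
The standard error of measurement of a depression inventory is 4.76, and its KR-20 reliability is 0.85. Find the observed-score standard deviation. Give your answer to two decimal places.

12.29

SD = SEM / √(1 − r) = 4.76 / √0.150 ≈ 4.76 / 0.387 ≈ 12.290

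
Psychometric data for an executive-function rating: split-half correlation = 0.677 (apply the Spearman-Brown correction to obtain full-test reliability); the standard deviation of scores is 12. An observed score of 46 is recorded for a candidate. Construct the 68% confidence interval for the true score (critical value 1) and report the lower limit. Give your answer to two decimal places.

Spearman-Brown: r = 2(0.677) / (1 + 0.677) = 1.3540 / 1.6770 ≃ 0.8074
SEM = 12.0000 × √(1 − 0.8074) = 12.0000 × √0.1926 ≃ 12.0000 × 0.4389 ≃ 5.2664
Margin = 1 × 5.2664 ≃ 5.2664
Lower bound: 46 − 5.2664 = 40.7336

40.73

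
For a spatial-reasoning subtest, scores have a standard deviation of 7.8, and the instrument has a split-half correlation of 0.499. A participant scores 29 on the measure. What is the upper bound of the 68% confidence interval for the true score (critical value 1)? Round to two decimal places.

Spearman-Brown: r = 2(0.499) / (1 + 0.499) = 0.99800 / 1.49900 ≈ 0.66578
SEM = 7.80000 × √(1 − 0.66578) = 7.80000 × √0.33422 ≈ 7.80000 × 0.57812 ≈ 4.50934
Half-width = 1×4.50934 ≈ 4.50934
Upper limit = 29 + 4.50934 ≈ 33.50934

33.51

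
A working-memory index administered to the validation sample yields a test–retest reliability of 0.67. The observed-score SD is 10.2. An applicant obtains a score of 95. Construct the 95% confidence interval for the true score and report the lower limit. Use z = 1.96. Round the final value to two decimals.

83.52

SEM = 10.200 × √(1 − 0.670) = 10.200 × √0.330 ≈ 10.200 × 0.574 ≈ 5.859
Half-width = 1.96×5.859 ≈ 11.485
Lower bound: 95 − 11.485 = 83.515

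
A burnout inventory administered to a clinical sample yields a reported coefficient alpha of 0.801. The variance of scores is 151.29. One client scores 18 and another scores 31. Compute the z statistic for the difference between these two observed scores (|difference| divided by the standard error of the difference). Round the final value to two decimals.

1.68

SD = √151.29 = 12.3000
The standard error of measurement is 12.3000·√(1 − 0.8010) ≈ 12.3000·0.4461 ≈ 5.4870.
SE_diff = SEM · √2 ≈ 5.4870 · 1.4142 ≈ 7.7597
z = |18 − 31| / 7.7597 = 13 / 7.7597 ≈ 1.6753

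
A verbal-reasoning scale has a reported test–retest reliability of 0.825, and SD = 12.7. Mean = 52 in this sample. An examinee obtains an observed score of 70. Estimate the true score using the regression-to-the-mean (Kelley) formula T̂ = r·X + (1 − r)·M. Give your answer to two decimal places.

T̂ = r·X + (1 − r)·M = 0.825·70 + 0.175·52 = 57.750 + 9.100 ≈ 66.850

66.85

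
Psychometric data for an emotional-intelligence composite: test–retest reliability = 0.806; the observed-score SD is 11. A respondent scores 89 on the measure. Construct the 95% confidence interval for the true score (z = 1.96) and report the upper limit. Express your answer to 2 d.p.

SEM = 11.0000×√(1 − 0.8060) ≈ 4.8450
Half-width = 1.96×4.8450 ≈ 9.4962
Upper bound: 89 + 9.4962 = 98.4962

98.50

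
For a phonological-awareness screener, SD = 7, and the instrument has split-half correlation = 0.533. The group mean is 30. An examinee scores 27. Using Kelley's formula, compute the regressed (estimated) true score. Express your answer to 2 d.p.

27.91

Full-length reliability (Spearman-Brown) = 2(0.533)/(1+0.533) ≈ 0.6954
T̂ = 0.6954(27) + 0.3046(30) ≈ 27.9139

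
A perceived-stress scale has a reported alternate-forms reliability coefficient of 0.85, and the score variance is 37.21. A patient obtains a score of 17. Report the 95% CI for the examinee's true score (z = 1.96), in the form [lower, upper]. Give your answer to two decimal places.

SD = √37.21 ≃ 6.100
SEM = 6.100 · √(1 − 0.850) = 6.100 · √0.150 ≃ 6.100 · 0.387 ≃ 2.363
Half-width = 1.96·2.363 ≃ 4.631
CI = 17 ± 4.631 → [12.369, 21.631]

[12.37, 21.63]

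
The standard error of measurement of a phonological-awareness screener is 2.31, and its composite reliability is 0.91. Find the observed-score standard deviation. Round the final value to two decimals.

SD = SEM / √(1 − r) = 2.31 / √0.090 ≈ 2.31 / 0.300 ≈ 7.700

7.70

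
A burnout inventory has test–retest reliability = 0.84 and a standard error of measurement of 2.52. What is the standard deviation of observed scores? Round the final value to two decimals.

6.30

SD = SEM / √(1 − r) = 2.52 / √0.16000 ≃ 2.52 / 0.40000 ≃ 6.30000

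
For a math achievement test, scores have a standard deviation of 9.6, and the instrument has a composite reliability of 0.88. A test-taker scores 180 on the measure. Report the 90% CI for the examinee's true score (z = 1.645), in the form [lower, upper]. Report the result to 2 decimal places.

SEM = 9.600 · √(1 − 0.880) = 9.600 · √0.120 ≃ 9.600 · 0.346 ≃ 3.326
Margin = 1.645 · 3.326 ≃ 5.471
CI = 180 ± 5.471 → [174.529, 185.471]

[174.53, 185.47]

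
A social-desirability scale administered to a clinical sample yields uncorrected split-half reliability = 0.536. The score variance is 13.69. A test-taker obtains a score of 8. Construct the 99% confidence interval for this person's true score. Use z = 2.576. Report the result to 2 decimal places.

σ = 13.69^(1/2) = 3.700
Spearman-Brown: r = 2(0.536) / (1 + 0.536) = 1.072 / 1.536 ≃ 0.698
The standard error of measurement is 3.700*√(1 − 0.698) ≃ 3.700*0.550 ≃ 2.034.
2.576 * SEM ≃ 5.239
Interval: (2.761, 13.239)

[2.76, 13.24]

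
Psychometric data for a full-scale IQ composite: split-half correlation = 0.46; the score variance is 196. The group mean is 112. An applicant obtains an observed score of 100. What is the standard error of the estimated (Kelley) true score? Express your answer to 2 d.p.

SD = √196 = 14.00000
Full-length reliability (Spearman-Brown) = 2(0.46)/(1+0.46) ≃ 0.63014
SE_est = SD * √(r(1 − r)) = 14.00000 * √0.23306 ≃ 14.00000 * 0.48277 ≃ 6.75874

6.76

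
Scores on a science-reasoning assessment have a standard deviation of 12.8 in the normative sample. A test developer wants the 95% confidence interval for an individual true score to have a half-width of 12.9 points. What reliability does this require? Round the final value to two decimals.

Required SEM = 12.9 / 1.96 ≈ 6.5816
r = 1 − (6.5816/12.8)² ≈ 1 − 0.2644 ≈ 0.7356

0.74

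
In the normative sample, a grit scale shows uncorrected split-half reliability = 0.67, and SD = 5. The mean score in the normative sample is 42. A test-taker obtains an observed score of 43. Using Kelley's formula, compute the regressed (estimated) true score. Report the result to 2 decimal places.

Full-length reliability (Spearman-Brown) = 2(0.67)/(1+0.67) ≈ 0.802
T̂ = r·X + (1 − r)·M = 0.802·43 + 0.198·42 ≈ 34.503 + 8.299 ≈ 42.802

42.80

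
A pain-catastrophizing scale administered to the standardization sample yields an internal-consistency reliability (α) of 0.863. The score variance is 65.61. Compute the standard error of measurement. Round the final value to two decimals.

SD = √65.61 = 8.10000
SEM = 8.10000 × √(1 − 0.86300) = 8.10000 × √0.13700 ≈ 8.10000 × 0.37014 ≈ 2.99809

3.00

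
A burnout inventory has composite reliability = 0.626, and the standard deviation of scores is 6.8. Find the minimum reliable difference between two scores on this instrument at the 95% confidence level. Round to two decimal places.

SEM = 6.8000 · √(1 − 0.6260) = 6.8000 · √0.3740 ≈ 6.8000 · 0.6116 ≈ 4.1586
SE_diff = √2 · SEM ≈ 5.8811
Smallest detectable difference = 1.96·5.8811 ≈ 11.5270

11.53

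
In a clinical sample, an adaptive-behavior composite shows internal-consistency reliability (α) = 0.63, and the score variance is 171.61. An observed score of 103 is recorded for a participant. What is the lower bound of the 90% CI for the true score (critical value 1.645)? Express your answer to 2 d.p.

SD = √171.61 ≈ 13.1000
The standard error of measurement is 13.1000×√(1 − 0.6300) ≈ 13.1000×0.6083 ≈ 7.9684.
Margin = 1.645 × 7.9684 ≈ 13.1080
Lower bound: 103 − 13.1080 = 89.8920

89.89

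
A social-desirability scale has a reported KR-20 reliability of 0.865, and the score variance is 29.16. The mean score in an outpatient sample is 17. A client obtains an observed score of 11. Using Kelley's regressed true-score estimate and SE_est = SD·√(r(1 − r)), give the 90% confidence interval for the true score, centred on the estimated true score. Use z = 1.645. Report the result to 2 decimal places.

[8.77, 14.85]

SD = √29.16 = 5.40000
T̂ = 0.86500(11) + 0.13500(17) ≃ 11.81000
SE_est = SD × √(r(1 − r)) = 5.40000 × √0.11678 ≃ 5.40000 × 0.34172 ≃ 1.84531
CI = 11.81000 ± 1.645 × 1.84531 → [8.77447, 14.84553]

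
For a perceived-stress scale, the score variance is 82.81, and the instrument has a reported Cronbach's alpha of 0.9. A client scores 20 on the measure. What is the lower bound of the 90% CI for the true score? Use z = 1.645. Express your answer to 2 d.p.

σ = 82.81^(1/2) = 9.100
SEM = 9.100 × √(1 − 0.900) = 9.100 × √0.100 ≈ 9.100 × 0.316 ≈ 2.878
Margin = 1.645 × 2.878 ≈ 4.734
Lower bound: 20 − 4.734 = 15.266

15.27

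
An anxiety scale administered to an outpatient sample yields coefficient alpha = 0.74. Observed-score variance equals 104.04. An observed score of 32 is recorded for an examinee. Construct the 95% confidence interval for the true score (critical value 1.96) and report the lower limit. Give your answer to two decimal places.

SD = √104.04 ≈ 10.2000
SEM = 10.2000 · √(1 − 0.7400) = 10.2000 · √0.2600 ≈ 10.2000 · 0.5099 ≈ 5.2010
Half-width = 1.96·5.2010 ≈ 10.1940
Lower bound: 32 − 10.1940 = 21.8060

21.81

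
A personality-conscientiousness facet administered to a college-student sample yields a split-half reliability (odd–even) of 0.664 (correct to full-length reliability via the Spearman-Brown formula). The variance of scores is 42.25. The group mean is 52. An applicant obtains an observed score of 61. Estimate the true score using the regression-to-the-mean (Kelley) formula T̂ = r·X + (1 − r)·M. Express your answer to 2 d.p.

59.18

r_full = 2·0.664 / (1 + 0.664) ≃ 0.798
Estimated true score = 0.798×61 + (1 − 0.798)×52 ≃ 59.183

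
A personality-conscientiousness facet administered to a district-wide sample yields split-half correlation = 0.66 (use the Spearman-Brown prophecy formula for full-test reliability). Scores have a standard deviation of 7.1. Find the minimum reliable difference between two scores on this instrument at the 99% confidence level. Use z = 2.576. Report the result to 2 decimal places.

Spearman-Brown: r = 2(0.66) / (1 + 0.66) = 1.32000 / 1.66000 ≈ 0.79518
SEM = 7.10000·√(1 − 0.79518) ≈ 3.21324
SE_diff = SEM · √2 ≈ 3.21324 · 1.41421 ≈ 4.54421
Minimum reliable difference = 2.576 · SE_diff ≈ 2.576 · 4.54421 ≈ 11.70589

11.71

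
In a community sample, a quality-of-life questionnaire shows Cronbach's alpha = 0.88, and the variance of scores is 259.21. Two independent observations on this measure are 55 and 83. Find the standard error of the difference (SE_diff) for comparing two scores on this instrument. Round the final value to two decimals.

7.89

SD = √259.21 ≈ 16.100
SEM = 16.100 · √(1 − 0.880) = 16.100 · √0.120 ≈ 16.100 · 0.346 ≈ 5.577
SE_diff = √2 · SEM ≈ 7.887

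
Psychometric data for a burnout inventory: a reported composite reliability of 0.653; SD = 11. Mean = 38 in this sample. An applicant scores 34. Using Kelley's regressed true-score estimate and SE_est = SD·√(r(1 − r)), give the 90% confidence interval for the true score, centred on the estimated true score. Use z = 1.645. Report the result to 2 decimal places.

T̂ = 0.6530(34) + 0.3470(38) ≃ 35.3880
SE_est = SD * √(r(1 − r)) = 11.0000 * √0.2266 ≃ 11.0000 * 0.4760 ≃ 5.2362
CI = 35.3880 ± 1.645 * 5.2362 → [26.7745, 44.0015]

[26.77, 44.00]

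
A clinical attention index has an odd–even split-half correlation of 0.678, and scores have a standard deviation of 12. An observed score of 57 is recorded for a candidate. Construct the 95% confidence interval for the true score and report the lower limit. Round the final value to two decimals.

Spearman-Brown: r = 2(0.678) / (1 + 0.678) = 1.3560 / 1.6780 ≈ 0.8081
SEM = 12.0000×√(1 − 0.8081) ≈ 5.2567
Half-width = 1.96×5.2567 ≈ 10.3031
Lower limit = 57 − 10.3031 ≈ 46.6969

46.70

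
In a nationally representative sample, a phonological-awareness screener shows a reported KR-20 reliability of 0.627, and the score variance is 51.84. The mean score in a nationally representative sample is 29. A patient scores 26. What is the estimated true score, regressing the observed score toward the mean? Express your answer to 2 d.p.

T̂ = 0.6270(26) + 0.3730(29) ≈ 27.1190

27.12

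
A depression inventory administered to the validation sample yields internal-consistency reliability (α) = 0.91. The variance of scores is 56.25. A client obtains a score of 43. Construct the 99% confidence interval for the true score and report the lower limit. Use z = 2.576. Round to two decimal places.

SD = √56.25 = 7.500
The standard error of measurement is 7.500·√(1 − 0.910) ≈ 7.500·0.300 ≈ 2.250.
Half-width = 2.576·2.250 ≈ 5.796
Lower limit = 43 − 5.796 ≈ 37.204

37.20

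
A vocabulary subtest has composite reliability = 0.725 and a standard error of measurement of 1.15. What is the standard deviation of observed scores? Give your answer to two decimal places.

SD = 1.15 / √(1 − 0.725) ≈ 2.193

2.19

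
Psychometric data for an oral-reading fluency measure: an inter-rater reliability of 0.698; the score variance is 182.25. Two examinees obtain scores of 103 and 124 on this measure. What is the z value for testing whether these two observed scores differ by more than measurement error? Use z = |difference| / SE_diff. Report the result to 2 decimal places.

2.00

SD = √182.25 ≈ 13.500
SEM = 13.500 * √(1 − 0.698) = 13.500 * √0.302 ≈ 13.500 * 0.550 ≈ 7.419
SE_diff = √2 * SEM ≈ 10.492
z = |103 − 124| / 10.492 = 21 / 10.492 ≈ 2.002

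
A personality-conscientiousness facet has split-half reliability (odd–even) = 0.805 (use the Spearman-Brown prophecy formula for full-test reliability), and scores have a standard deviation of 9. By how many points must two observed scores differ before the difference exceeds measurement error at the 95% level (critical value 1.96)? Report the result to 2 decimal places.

r_full = 2·0.805 / (1 + 0.805) ≈ 0.8920
SEM = 9.0000 × √(1 − 0.8920) = 9.0000 × √0.1080 ≈ 9.0000 × 0.3287 ≈ 2.9582
SE_diff = √2 × SEM ≈ 4.1835
Minimum reliable difference = 1.96 × SE_diff ≈ 1.96 × 4.1835 ≈ 8.1996

8.20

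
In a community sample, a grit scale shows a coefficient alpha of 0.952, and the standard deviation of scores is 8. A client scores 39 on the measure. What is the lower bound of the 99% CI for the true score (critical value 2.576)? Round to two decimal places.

SEM = 8.0000 · √(1 − 0.9520) = 8.0000 · √0.0480 ≃ 8.0000 · 0.2191 ≃ 1.7527
Half-width = 2.576·1.7527 ≃ 4.5150
Lower bound: 39 − 4.5150 = 34.4850

34.49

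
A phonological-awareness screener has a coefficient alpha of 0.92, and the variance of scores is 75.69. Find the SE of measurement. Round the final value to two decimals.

2.46

SD = √75.69 = 8.7000
SEM = 8.7000·√(1 − 0.9200) ≈ 2.4607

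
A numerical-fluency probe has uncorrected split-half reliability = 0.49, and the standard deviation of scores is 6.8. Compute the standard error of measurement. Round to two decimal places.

Full-length reliability (Spearman-Brown) = 2(0.49)/(1+0.49) ≈ 0.6577
SEM = 6.8000*√(1 − 0.6577) ≈ 3.9783

3.98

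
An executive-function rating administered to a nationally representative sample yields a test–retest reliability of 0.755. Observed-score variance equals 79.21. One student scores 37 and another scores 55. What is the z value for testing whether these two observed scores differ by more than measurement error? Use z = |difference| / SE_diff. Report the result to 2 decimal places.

2.89

SD = √79.21 = 8.9000
SEM = 8.9000 * √(1 − 0.7550) = 8.9000 * √0.2450 ≈ 8.9000 * 0.4950 ≈ 4.4053
Standard error of the difference = 4.4053·√2 ≈ 6.2300
z = |37 − 55| / 6.2300 = 18 / 6.2300 ≈ 2.8892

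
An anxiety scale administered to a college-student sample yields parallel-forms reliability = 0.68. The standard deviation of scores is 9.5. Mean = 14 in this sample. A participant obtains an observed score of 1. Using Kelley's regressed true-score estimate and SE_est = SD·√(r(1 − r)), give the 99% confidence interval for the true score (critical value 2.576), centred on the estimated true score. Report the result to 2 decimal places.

T̂ = r·X + (1 − r)·M = 0.68000×1 + 0.32000×14 = 0.68000 + 4.48000 ≈ 5.16000
SE_est = SD × √(r(1 − r)) = 9.50000 × √0.21760 ≈ 9.50000 × 0.46648 ≈ 4.43152
99% CI: 5.16000 ± 11.41560 ≈ (-6.25560, 16.57560)

[-6.26, 16.58]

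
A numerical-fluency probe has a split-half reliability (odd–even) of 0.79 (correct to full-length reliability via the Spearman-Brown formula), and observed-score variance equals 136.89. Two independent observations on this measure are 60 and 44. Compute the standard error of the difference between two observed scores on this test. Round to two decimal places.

5.67

σ = 136.89^(1/2) = 11.700
Full-length reliability (Spearman-Brown) = 2(0.79)/(1+0.79) ≈ 0.883
SEM = 11.700 × √(1 − 0.883) = 11.700 × √0.117 ≈ 11.700 × 0.343 ≈ 4.007
SE_diff = SEM × √2 ≈ 4.007 × 1.414 ≈ 5.667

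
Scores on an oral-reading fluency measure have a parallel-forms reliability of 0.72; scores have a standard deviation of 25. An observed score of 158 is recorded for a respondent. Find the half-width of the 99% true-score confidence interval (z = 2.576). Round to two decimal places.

The standard error of measurement is 25.00000·√(1 − 0.72000) ≈ 25.00000·0.52915 ≈ 13.22876.
Half-width = 2.576·13.22876 ≈ 34.07728

34.08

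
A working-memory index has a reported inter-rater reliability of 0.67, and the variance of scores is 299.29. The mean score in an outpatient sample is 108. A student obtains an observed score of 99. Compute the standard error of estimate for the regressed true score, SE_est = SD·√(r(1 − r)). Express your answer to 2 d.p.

σ = 299.29^(1/2) = 17.30000
SE_est = SD * √(r(1 − r)) = 17.30000 * √0.22110 ≃ 17.30000 * 0.47021 ≃ 8.13468

8.13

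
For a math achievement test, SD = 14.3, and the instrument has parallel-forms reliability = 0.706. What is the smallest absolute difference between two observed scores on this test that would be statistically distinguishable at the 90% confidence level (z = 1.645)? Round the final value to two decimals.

SEM = 14.300·√(1 − 0.706) ≃ 7.754
SE_diff = SEM · √2 ≃ 7.754 · 1.414 ≃ 10.965
Smallest detectable difference = 1.645·10.965 ≃ 18.038

18.04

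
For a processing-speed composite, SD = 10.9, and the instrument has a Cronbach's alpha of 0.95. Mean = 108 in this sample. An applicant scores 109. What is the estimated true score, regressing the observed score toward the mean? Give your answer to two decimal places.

T̂ = r·X + (1 − r)·M = 0.950×109 + 0.050×108 = 103.550 + 5.400 ≈ 108.950

108.95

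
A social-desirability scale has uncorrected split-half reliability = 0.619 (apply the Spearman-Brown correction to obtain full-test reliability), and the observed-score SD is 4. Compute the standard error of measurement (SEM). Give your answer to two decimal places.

1.94

r_full = 2·0.619 / (1 + 0.619) ≈ 0.7647
SEM = 4.0000 × √(1 − 0.7647) = 4.0000 × √0.2353 ≈ 4.0000 × 0.4851 ≈ 1.9404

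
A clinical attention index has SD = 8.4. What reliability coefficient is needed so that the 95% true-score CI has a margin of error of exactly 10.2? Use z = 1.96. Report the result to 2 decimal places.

SEM needed = half-width / z = 10.2/1.96 ≈ 5.204
Required reliability = 1 − (SEM/SD)² = 1 − 0.384 ≈ 0.616

0.62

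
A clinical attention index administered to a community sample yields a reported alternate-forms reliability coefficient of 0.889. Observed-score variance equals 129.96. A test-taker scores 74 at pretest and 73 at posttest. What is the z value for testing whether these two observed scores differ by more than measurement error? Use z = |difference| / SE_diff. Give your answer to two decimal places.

SD = √129.96 ≃ 11.40000
SEM = 11.40000 × √(1 − 0.88900) = 11.40000 × √0.11100 ≃ 11.40000 × 0.33317 ≃ 3.79810
Standard error of the difference = 3.79810·√2 ≃ 5.37132
z = |74 − 73| / 5.37132 = 1 / 5.37132 ≃ 0.18617

0.19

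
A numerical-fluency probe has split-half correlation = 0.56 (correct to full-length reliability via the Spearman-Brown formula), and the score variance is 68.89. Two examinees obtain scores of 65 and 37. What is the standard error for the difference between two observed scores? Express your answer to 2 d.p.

6.23

σ = 68.89^(1/2) = 8.30000
Spearman-Brown: r = 2(0.56) / (1 + 0.56) = 1.12000 / 1.56000 ≈ 0.71795
SEM = 8.30000 × √(1 − 0.71795) = 8.30000 × √0.28205 ≈ 8.30000 × 0.53109 ≈ 4.40801
SE_diff = SEM × √2 ≈ 4.40801 × 1.41421 ≈ 6.23386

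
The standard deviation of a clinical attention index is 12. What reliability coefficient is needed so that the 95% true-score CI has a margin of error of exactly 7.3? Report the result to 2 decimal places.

0.90

Required SEM = 7.3 / 1.96 ≈ 3.724
r = 1 − (SEM / SD)² = 1 − (3.724 / 12)² ≈ 1 − 0.096 ≈ 0.904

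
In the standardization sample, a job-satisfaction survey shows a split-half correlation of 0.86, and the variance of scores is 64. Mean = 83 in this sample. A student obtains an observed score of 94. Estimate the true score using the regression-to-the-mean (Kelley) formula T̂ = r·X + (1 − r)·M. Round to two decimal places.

93.17

r_full = 2·0.86 / (1 + 0.86) ≃ 0.925
Estimated true score = 0.925×94 + (1 − 0.925)×83 ≃ 93.172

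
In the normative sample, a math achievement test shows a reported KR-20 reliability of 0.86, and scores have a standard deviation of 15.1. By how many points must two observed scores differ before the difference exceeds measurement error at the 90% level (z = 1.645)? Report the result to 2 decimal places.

13.14

SEM = 15.1000×√(1 − 0.8600) ≈ 5.6499
SE_diff = √2 × SEM ≈ 7.9902
Smallest detectable difference = 1.645×7.9902 ≈ 13.1438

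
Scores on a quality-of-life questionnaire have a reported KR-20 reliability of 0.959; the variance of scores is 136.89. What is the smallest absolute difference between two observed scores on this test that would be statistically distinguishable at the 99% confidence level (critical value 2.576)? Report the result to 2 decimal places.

8.63

SD = √136.89 ≃ 11.7000
SEM = 11.7000×√(1 − 0.9590) ≃ 2.3691
Standard error of the difference = 2.3691·√2 ≃ 3.3504
Minimum reliable difference = 2.576 × SE_diff ≃ 2.576 × 3.3504 ≃ 8.6306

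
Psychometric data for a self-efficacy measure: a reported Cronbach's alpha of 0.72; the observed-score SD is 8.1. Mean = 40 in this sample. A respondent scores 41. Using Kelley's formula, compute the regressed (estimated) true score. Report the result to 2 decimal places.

Estimated true score = 0.720*41 + (1 − 0.720)*40 ≈ 40.720

40.72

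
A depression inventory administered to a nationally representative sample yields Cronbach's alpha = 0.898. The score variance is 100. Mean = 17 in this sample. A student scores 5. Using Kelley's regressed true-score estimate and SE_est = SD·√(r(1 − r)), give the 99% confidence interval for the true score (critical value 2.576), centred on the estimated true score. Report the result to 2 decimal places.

SD = √100 = 10.00000
T̂ = r·X + (1 − r)·M = 0.89800·5 + 0.10200·17 = 4.49000 + 1.73400 ≈ 6.22400
SE_est = SD · √(r(1 − r)) = 10.00000 · √0.09160 ≈ 10.00000 · 0.30265 ≈ 3.02648
99% CI: 6.22400 ± 7.79622 ≈ (-1.57222, 14.02022)

[-1.57, 14.02]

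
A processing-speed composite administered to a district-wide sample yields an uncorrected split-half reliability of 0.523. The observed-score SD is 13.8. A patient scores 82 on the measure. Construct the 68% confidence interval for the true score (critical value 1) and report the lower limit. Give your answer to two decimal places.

Spearman-Brown: r = 2(0.523) / (1 + 0.523) = 1.0460 / 1.5230 ≈ 0.6868
SEM = 13.8000 · √(1 − 0.6868) = 13.8000 · √0.3132 ≈ 13.8000 · 0.5596 ≈ 7.7230
1 · SEM ≈ 7.7230
Lower limit = 82 − 7.7230 ≈ 74.2770

74.28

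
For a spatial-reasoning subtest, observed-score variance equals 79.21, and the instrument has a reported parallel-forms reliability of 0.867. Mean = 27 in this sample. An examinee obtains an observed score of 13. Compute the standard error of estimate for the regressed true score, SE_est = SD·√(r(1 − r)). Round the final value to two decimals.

SD = √79.21 ≈ 8.9000
SE_est = SD × √(r(1 − r)) = 8.9000 × √0.1153 ≈ 8.9000 × 0.3396 ≈ 3.0222

3.02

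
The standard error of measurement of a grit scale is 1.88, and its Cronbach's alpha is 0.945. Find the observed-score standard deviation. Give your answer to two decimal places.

SD = 1.88 / √(1 − 0.945) ≈ 8.0163

8.02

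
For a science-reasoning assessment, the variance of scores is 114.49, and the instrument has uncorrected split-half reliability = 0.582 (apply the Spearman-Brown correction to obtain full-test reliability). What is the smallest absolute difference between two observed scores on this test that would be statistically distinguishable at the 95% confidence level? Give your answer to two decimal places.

SD = √114.49 ≈ 10.700
Spearman-Brown: r = 2(0.582) / (1 + 0.582) = 1.164 / 1.582 ≈ 0.736
The standard error of measurement is 10.700·√(1 − 0.736) ≈ 10.700·0.514 ≈ 5.500.
SE_diff = SEM · √2 ≈ 5.500 · 1.414 ≈ 7.778
Smallest detectable difference = 1.96·7.778 ≈ 15.245

15.25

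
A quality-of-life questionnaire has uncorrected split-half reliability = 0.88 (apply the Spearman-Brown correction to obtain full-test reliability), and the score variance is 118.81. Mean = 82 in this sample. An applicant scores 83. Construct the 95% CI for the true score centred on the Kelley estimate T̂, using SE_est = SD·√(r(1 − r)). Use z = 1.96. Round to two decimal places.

[77.71, 88.16]

SD = √118.81 ≈ 10.90000
Spearman-Brown: r = 2(0.88) / (1 + 0.88) = 1.76000 / 1.88000 ≈ 0.93617
T̂ = r·X + (1 − r)·M = 0.93617*83 + 0.06383*82 ≈ 77.70213 + 5.23404 ≈ 82.93617
SE_est = 10.90000*√(0.93617*0.06383) ≈ 2.66450
CI = 82.93617 ± 1.96 * 2.66450 → [77.71375, 88.15859]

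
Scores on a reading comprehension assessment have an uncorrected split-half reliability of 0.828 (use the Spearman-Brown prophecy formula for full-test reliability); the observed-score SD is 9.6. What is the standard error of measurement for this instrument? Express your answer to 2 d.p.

2.94

r_full = 2·0.828 / (1 + 0.828) ≈ 0.90591
SEM = 9.60000 * √(1 − 0.90591) = 9.60000 * √0.09409 ≈ 9.60000 * 0.30674 ≈ 2.94474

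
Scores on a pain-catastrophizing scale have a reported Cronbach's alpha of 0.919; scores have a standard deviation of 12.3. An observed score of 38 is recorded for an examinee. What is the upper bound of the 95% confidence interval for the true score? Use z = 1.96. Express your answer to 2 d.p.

SEM = 12.3000 × √(1 − 0.9190) = 12.3000 × √0.0810 ≃ 12.3000 × 0.2846 ≃ 3.5006
Half-width = 1.96×3.5006 ≃ 6.8613
Upper bound: 38 + 6.8613 = 44.8613

44.86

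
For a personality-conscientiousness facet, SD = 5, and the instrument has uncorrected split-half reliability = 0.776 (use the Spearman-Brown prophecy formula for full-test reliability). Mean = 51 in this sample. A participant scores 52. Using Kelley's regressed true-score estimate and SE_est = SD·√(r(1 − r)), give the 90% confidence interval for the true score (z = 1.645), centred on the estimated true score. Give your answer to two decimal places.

[49.14, 54.60]

Spearman-Brown: r = 2(0.776) / (1 + 0.776) = 1.5520 / 1.7760 ≈ 0.8739
T̂ = 0.8739(52) + 0.1261(51) ≈ 51.8739
SE_est = SD × √(r(1 − r)) = 5.0000 × √0.1102 ≈ 5.0000 × 0.3320 ≈ 1.6600
90% CI: 51.8739 ± 2.7306 ≈ (49.1432, 54.6045)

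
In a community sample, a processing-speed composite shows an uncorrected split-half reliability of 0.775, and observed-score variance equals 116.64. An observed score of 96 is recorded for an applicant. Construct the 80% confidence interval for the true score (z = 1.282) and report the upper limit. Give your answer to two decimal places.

SD = √116.64 ≃ 10.800
Full-length reliability (Spearman-Brown) = 2(0.775)/(1+0.775) ≃ 0.873
SEM = 10.800·√(1 − 0.873) ≃ 3.845
1.282 · SEM ≃ 4.930
Upper bound: 96 + 4.930 = 100.930

100.93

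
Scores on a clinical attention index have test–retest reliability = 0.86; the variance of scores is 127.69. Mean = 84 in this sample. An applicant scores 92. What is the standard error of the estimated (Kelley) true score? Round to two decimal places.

σ = 127.69^(1/2) = 11.30000
SE_est = SD * √(r(1 − r)) = 11.30000 * √0.12040 ≃ 11.30000 * 0.34699 ≃ 3.92095

3.92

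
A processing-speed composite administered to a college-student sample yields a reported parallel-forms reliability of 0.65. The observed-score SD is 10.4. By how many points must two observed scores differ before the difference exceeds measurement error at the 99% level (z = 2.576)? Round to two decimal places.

SEM = 10.400 × √(1 − 0.650) = 10.400 × √0.350 ≈ 10.400 × 0.592 ≈ 6.153
SE_diff = SEM × √2 ≈ 6.153 × 1.414 ≈ 8.701
Smallest detectable difference = 2.576×8.701 ≈ 22.414

22.41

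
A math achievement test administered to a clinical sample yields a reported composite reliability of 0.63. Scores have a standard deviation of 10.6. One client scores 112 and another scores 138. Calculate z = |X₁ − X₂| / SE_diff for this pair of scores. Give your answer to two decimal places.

SEM = 10.600*√(1 − 0.630) ≃ 6.448
Standard error of the difference = 6.448·√2 ≃ 9.118
z = 26 / 9.118 ≃ 2.851

2.85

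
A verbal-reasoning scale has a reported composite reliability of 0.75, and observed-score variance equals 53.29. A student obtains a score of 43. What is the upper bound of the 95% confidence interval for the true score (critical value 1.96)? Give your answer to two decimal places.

50.15

SD = √53.29 = 7.3000
The standard error of measurement is 7.3000×√(1 − 0.7500) ≈ 7.3000×0.5000 ≈ 3.6500.
Half-width = 1.96×3.6500 ≈ 7.1540
Upper limit = 43 + 7.1540 ≈ 50.1540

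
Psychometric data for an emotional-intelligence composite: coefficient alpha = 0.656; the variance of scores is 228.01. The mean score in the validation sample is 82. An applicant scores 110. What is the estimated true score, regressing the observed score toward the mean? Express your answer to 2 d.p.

T̂ = 0.656(110) + 0.344(82) ≈ 100.368

100.37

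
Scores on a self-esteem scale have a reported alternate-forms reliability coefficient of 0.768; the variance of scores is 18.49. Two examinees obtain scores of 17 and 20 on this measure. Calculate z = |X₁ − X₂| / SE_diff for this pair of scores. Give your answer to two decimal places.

σ = 18.49^(1/2) = 4.3000
SEM = 4.3000·√(1 − 0.7680) ≈ 2.0712
Standard error of the difference = 2.0712·√2 ≈ 2.9291
z = 3 / 2.9291 ≈ 1.0242

1.02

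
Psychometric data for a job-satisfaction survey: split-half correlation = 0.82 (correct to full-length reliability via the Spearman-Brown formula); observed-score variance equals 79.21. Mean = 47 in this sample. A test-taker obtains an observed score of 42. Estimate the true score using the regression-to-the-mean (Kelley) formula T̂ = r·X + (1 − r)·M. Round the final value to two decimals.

r_full = 2·0.82 / (1 + 0.82) ≃ 0.9011
Estimated true score = 0.9011·42 + (1 − 0.9011)·47 ≃ 42.4945

42.49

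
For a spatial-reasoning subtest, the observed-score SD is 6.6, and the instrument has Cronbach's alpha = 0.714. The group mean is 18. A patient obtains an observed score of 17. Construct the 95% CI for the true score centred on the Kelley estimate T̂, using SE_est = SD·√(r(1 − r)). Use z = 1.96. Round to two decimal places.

[11.44, 23.13]

T̂ = 0.71400(17) + 0.28600(18) ≈ 17.28600
SE_est = 6.60000×√(0.71400×0.28600) ≈ 2.98247
95% CI: 17.28600 ± 5.84564 ≈ (11.44036, 23.13164)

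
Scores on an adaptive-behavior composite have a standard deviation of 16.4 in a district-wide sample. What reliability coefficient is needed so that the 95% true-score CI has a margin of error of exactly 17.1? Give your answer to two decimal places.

0.72

Required SEM = 17.1 / 1.96 ≃ 8.7245
Required reliability = 1 − (SEM/SD)² = 1 − 0.2830 ≃ 0.7170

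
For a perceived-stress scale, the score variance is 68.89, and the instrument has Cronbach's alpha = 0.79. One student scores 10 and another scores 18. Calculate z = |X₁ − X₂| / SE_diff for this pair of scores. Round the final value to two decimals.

1.49

SD = √68.89 ≈ 8.3000
SEM = 8.3000*√(1 − 0.7900) ≈ 3.8035
Standard error of the difference = 3.8035·√2 ≈ 5.3790
z = |10 − 18| / 5.3790 = 8 / 5.3790 ≈ 1.4873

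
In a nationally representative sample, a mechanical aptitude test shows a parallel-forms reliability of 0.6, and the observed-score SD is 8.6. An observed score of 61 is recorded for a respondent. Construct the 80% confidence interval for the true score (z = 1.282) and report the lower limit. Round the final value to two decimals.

54.03

SEM = 8.6000×√(1 − 0.6000) ≈ 5.4391
Margin = 1.282 × 5.4391 ≈ 6.9729
Lower limit = 61 − 6.9729 ≈ 54.0271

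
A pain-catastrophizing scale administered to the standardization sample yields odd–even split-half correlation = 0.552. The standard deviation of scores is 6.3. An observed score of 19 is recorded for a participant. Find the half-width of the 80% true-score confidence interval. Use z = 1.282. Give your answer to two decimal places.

4.34

Spearman-Brown: r = 2(0.552) / (1 + 0.552) = 1.10400 / 1.55200 ≈ 0.71134
SEM = 6.30000 * √(1 − 0.71134) = 6.30000 * √0.28866 ≈ 6.30000 * 0.53727 ≈ 3.38481
Half-width = 1.282*3.38481 ≈ 4.33932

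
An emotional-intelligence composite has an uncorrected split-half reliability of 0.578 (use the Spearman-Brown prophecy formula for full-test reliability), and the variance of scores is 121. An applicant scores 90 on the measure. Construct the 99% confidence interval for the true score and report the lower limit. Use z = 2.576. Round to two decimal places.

SD = √121 ≈ 11.000
r_full = 2·0.578 / (1 + 0.578) ≈ 0.733
The standard error of measurement is 11.000×√(1 − 0.733) ≈ 11.000×0.517 ≈ 5.688.
Margin = 2.576 × 5.688 ≈ 14.653
Lower bound: 90 − 14.653 = 75.347

75.35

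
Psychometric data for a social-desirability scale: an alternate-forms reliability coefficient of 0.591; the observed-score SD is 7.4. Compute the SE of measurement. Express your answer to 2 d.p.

SEM = 7.40000*√(1 − 0.59100) ≈ 4.73253

4.73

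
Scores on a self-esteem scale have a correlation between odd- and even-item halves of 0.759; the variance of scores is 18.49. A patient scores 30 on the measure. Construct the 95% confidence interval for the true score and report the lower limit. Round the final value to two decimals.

26.88

SD = √18.49 = 4.300
Spearman-Brown: r = 2(0.759) / (1 + 0.759) = 1.518 / 1.759 ≈ 0.863
SEM = 4.300×√(1 − 0.863) ≈ 1.592
1.96 × SEM ≈ 3.120
Lower bound: 30 − 3.120 = 26.880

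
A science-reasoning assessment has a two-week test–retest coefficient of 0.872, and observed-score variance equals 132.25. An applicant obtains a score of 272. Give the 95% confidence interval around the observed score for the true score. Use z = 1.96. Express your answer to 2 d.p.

σ = 132.25^(1/2) = 11.50000
The standard error of measurement is 11.50000×√(1 − 0.87200) ≃ 11.50000×0.35777 ≃ 4.11437.
Margin = 1.96 × 4.11437 ≃ 8.06416
95% CI: 272 ± 8.06416 = [263.93584, 280.06416]

[263.94, 280.06]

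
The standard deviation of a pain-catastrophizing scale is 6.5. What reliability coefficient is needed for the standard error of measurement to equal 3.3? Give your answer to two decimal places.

Required reliability = 1 − (SEM/SD)² = 1 − 0.2578 ≃ 0.7422

0.74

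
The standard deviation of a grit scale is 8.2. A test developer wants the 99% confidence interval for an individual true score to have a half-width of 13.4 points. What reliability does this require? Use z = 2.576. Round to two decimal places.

SEM needed = half-width / z = 13.4/2.576 ≈ 5.202
Required reliability = 1 − (SEM/SD)² = 1 − 0.402 ≈ 0.598

0.60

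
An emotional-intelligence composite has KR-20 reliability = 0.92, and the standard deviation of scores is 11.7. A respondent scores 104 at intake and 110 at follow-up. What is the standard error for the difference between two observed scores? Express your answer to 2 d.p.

4.68

The standard error of measurement is 11.7000×√(1 − 0.9200) ≈ 11.7000×0.2828 ≈ 3.3093.
SE_diff = SEM × √2 ≈ 3.3093 × 1.4142 ≈ 4.6800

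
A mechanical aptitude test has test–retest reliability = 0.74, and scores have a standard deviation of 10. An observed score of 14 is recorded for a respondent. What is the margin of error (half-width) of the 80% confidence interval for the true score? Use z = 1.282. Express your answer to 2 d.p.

SEM = 10.00000*√(1 − 0.74000) ≃ 5.09902
1.282 * SEM ≃ 6.53694

6.54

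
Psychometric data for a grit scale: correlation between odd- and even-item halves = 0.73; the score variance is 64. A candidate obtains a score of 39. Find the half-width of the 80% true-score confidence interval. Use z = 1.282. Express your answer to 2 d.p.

4.05

σ = 64^(1/2) = 8.000
Spearman-Brown: r = 2(0.73) / (1 + 0.73) = 1.460 / 1.730 ≃ 0.844
SEM = 8.000 × √(1 − 0.844) = 8.000 × √0.156 ≃ 8.000 × 0.395 ≃ 3.160
Half-width = 1.282×3.160 ≃ 4.052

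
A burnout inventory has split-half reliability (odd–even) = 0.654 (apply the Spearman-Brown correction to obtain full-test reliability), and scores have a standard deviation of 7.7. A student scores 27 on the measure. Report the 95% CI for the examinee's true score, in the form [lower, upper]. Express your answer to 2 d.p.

Full-length reliability (Spearman-Brown) = 2(0.654)/(1+0.654) ≈ 0.791
The standard error of measurement is 7.700*√(1 − 0.791) ≈ 7.700*0.457 ≈ 3.522.
Half-width = 1.96*3.522 ≈ 6.903
CI = 27 ± 6.903 → [20.097, 33.903]

[20.10, 33.90]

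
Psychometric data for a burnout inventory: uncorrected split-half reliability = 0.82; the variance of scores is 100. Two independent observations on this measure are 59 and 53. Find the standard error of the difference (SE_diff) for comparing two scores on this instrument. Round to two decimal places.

σ = 100^(1/2) = 10.0000
Full-length reliability (Spearman-Brown) = 2(0.82)/(1+0.82) ≈ 0.9011
The standard error of measurement is 10.0000·√(1 − 0.9011) ≈ 10.0000·0.3145 ≈ 3.1449.
SE_diff = SEM · √2 ≈ 3.1449 · 1.4142 ≈ 4.4475

4.45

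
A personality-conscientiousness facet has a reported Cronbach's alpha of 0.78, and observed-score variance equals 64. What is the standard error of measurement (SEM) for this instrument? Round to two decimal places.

3.75

σ = 64^(1/2) = 8.0000
SEM = 8.0000 * √(1 − 0.7800) = 8.0000 * √0.2200 ≃ 8.0000 * 0.4690 ≃ 3.7523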